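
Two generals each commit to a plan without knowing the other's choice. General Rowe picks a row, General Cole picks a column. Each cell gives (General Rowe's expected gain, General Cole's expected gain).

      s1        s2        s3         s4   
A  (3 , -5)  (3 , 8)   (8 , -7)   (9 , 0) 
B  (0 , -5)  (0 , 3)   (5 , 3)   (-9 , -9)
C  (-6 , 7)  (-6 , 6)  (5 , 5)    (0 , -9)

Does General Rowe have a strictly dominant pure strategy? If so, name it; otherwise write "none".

A vs B: s1: 3>0, s2: 3>0, s3: 8>5, s4: 9>-9.
A vs C: s1: 3>-6, s2: 3>-6, s3: 8>5, s4: 9>0.
A strictly beats every other strategy against every opponent action, so it is strictly dominant.

A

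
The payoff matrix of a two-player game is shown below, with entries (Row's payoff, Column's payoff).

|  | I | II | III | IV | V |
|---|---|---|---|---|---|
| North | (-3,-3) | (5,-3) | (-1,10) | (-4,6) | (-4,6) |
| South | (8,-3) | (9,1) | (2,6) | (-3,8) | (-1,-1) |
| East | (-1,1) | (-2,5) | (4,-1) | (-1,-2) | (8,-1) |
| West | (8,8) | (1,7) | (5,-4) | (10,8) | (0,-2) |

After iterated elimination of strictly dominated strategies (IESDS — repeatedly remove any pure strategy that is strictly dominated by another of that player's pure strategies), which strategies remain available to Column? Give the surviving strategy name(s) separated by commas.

Row North is eliminated: South beats it against every remaining column (I: 8>-3, II: 9>5, III: 2>-1, IV: -3>-4, V: -1>-4).
For Column, II strictly dominates V on the remaining rows (South: 1>-1, East: 5>-1, West: 7>-2); eliminate V.
For Row, West strictly dominates East on the remaining columns (I: 8>-1, II: 1>-2, III: 5>4, IV: 10>-1); eliminate East.
For Column, IV strictly dominates II on the remaining rows (South: 8>1, West: 8>7); eliminate II.
For Column, IV strictly dominates III on the remaining rows (South: 8>6, West: 8>-4); eliminate III.
Among the remaining strategies, none is strictly dominated by another pure strategy of the same player, so the elimination stops.
Surviving strategies — Row: {South, West}; Column: {I, IV}.

I, IV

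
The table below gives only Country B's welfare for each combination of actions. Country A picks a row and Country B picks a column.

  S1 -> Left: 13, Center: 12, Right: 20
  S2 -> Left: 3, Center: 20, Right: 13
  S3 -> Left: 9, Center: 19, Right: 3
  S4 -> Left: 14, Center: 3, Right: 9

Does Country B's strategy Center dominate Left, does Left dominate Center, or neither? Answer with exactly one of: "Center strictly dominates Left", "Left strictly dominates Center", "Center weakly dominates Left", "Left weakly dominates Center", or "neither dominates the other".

Compare Center to Left across each opponent action: S1: 12<13, S2: 20>3, S3: 19>9, S4: 3<14.
Center does better at S2, S3 but worse at S1, S4; neither strategy dominates the other.

neither dominates the other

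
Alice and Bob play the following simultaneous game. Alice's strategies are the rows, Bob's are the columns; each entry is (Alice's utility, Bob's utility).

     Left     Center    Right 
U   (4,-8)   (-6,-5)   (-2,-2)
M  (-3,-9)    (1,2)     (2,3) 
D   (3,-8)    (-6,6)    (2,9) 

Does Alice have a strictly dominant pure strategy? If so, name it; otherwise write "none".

none

U fails to dominate M at Center (-6<1).
M fails to dominate U at Left (-3<4).
D fails to dominate U at Left (3<4).
No single strategy dominates all the others.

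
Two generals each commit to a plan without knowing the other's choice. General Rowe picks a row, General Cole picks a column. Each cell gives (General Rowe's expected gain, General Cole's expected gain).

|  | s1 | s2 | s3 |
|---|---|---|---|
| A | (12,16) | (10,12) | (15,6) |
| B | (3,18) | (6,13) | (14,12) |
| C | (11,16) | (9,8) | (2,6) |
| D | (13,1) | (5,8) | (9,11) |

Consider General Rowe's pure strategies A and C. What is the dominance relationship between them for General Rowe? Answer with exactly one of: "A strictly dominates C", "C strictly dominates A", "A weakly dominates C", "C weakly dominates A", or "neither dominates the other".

A strictly dominates C

Compare A to C across each opponent action: s1: 12>11, s2: 10>9, s3: 15>2.
A gives a strictly higher payoff against each opponent action, so A strictly dominates C.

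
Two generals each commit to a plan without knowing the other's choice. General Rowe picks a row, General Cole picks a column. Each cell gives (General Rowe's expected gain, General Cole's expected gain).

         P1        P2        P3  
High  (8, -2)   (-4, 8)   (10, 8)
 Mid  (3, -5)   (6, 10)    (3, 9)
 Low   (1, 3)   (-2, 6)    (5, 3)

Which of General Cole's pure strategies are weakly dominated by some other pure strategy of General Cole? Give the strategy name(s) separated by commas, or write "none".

P1, P3

P2 weakly dominates P1 — High: 8>-2, Mid: 10>-5, Low: 6>3.
P2 is not dominated — it holds its own against P1 at High (8>-2); P3 at Mid (10>9).
P2 weakly dominates P3 — High: 8=8, Mid: 10>9, Low: 6>3.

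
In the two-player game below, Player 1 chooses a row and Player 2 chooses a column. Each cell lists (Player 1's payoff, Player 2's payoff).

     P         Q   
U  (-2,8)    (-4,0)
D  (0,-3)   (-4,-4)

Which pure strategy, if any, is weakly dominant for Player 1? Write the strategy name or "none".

D

D vs U: P: 0>-2, Q: -4=-4.
D is at least as good as every other strategy against every opponent action, so it is weakly dominant.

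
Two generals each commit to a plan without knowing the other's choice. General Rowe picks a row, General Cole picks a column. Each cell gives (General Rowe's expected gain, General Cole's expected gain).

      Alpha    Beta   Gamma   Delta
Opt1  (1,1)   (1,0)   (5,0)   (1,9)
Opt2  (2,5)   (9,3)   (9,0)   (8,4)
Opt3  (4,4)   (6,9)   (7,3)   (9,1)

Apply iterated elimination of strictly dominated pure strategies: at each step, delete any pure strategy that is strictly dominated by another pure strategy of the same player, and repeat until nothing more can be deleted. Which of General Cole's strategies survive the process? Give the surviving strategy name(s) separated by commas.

Row Opt1 is eliminated: Opt2 beats it against every remaining column (Alpha: 2>1, Beta: 9>1, Gamma: 9>5, Delta: 8>1).
General Cole's strategy Gamma is strictly dominated by Alpha (Opt2: 5>0, Opt3: 4>3) and is removed.
Column Delta is eliminated: Alpha beats it against every remaining row (Opt2: 5>4, Opt3: 4>1).
Among the remaining strategies, none is strictly dominated by another pure strategy of the same player, so the elimination stops.
Surviving strategies — General Rowe: {Opt2, Opt3}; General Cole: {Alpha, Beta}.

Alpha, Beta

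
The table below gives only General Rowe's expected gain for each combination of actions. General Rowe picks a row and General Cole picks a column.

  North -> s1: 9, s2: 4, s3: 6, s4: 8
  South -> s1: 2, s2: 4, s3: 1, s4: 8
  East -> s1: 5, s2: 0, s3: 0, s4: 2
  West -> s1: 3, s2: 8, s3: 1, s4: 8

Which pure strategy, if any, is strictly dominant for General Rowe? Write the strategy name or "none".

none

North fails to dominate South at s2 (4=4).
South fails to dominate North at s1 (2<9).
East fails to dominate North at s1 (5<9).
West fails to dominate North at s1 (3<9).
No single strategy dominates all the others.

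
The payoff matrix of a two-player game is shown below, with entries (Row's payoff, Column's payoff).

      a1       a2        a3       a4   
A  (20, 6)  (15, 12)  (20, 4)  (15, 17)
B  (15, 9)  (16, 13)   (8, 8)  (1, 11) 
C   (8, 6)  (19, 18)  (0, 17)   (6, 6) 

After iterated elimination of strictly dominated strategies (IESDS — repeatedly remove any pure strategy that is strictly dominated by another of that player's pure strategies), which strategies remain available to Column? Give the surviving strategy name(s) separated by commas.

For Column, a2 strictly dominates a1 on the remaining rows (A: 12>6, B: 13>9, C: 18>6); eliminate a1.
For Column, a2 strictly dominates a3 on the remaining rows (A: 12>4, B: 13>8, C: 18>17); eliminate a3.
For Row, C strictly dominates B on the remaining columns (a2: 19>16, a4: 6>1); eliminate B.
Among the remaining strategies, none is strictly dominated by another pure strategy of the same player, so the elimination stops.
Surviving strategies — Row: {A, C}; Column: {a2, a4}.

a2, a4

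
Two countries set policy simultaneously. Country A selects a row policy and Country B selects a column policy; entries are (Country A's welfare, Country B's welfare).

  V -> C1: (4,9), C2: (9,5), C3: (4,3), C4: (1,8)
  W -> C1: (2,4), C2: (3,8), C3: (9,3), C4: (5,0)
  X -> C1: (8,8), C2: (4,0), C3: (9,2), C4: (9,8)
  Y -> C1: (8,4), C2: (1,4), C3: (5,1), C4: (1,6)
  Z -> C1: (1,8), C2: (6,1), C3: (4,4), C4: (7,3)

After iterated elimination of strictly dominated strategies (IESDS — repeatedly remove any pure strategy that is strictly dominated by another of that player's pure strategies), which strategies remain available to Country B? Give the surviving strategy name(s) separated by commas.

C1, C4

Country B's strategy C3 is strictly dominated by C1 (V: 9>3, W: 4>3, X: 8>2, Y: 4>1, Z: 8>4) and is removed.
Country A's strategy W is strictly dominated by X (C1: 8>2, C2: 4>3, C4: 9>5) and is removed.
For Country B, C4 strictly dominates C2 on the remaining rows (V: 8>5, X: 8>0, Y: 6>4, Z: 3>1); eliminate C2.
For Country A, X strictly dominates V on the remaining columns (C1: 8>4, C4: 9>1); eliminate V.
For Country A, X strictly dominates Z on the remaining columns (C1: 8>1, C4: 9>7); eliminate Z.
Among the remaining strategies, none is strictly dominated by another pure strategy of the same player, so the elimination stops.
Surviving strategies — Country A: {X, Y}; Country B: {C1, C4}.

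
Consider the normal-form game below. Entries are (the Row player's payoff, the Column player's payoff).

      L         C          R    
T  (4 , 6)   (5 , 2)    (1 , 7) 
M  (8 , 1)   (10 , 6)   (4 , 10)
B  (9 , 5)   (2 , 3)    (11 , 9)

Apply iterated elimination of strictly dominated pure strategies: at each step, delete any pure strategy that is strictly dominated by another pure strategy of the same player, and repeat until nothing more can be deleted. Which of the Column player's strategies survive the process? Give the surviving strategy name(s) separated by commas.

The Row player's strategy T is strictly dominated by M (L: 8>4, C: 10>5, R: 4>1) and is removed.
Column L is eliminated: R beats it against every remaining row (M: 10>1, B: 9>5).
Column C is eliminated: R beats it against every remaining row (M: 10>6, B: 9>3).
Row M is eliminated: B beats it against every remaining column (R: 11>4).
Among the remaining strategies, none is strictly dominated by another pure strategy of the same player, so the elimination stops.
Surviving strategies — the Row player: {B}; the Column player: {R}.

R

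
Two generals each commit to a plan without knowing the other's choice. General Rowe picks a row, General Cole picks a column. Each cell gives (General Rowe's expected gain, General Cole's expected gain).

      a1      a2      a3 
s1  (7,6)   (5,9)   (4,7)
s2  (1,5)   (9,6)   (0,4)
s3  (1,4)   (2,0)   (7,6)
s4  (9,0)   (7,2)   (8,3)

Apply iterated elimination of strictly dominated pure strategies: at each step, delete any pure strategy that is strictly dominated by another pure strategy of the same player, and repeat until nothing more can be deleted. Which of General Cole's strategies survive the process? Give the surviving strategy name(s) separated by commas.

a2, a3

Row s1 is eliminated: s4 beats it against every remaining column (a1: 9>7, a2: 7>5, a3: 8>4).
General Rowe's strategy s3 is strictly dominated by s4 (a1: 9>1, a2: 7>2, a3: 8>7) and is removed.
For General Cole, a2 strictly dominates a1 on the remaining rows (s2: 6>5, s4: 2>0); eliminate a1.
Among the remaining strategies, none is strictly dominated by another pure strategy of the same player, so the elimination stops.
Surviving strategies — General Rowe: {s2, s4}; General Cole: {a2, a3}.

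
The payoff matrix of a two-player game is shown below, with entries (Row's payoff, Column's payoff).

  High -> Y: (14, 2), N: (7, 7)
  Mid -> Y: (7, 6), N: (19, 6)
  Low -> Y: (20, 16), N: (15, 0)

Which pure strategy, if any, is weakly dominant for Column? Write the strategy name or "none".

none

Y fails to dominate N at High (2<7).
N fails to dominate Y at Low (0<16).
No single strategy dominates all the others.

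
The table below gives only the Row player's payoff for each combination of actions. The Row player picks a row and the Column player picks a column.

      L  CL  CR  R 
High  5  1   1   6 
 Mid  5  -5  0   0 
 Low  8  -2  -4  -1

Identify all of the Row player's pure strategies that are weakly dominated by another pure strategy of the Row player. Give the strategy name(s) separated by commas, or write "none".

Nothing dominates High: Mid at CL (1>-5); Low at CL (1>-2).
Mid: dominated, since High does at least as well everywhere (L: 5=5, CL: 1>-5, CR: 1>0, R: 6>0).
Low is not dominated — it holds its own against High at L (8>5); Mid at L (8>5).

Mid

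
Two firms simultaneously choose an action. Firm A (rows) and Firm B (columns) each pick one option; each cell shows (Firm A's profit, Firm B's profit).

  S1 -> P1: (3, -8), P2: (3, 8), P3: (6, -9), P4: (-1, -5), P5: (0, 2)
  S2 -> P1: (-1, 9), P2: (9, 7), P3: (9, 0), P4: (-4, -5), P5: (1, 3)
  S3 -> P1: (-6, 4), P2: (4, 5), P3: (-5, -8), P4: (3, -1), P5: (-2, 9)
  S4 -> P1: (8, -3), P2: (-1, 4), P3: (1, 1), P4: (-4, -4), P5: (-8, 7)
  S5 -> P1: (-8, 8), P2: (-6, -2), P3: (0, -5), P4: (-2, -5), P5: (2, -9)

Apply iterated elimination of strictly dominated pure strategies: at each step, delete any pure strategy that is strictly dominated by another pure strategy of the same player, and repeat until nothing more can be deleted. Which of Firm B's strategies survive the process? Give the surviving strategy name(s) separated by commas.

P1, P2, P5

Column P3 is eliminated: P2 beats it against every remaining row (S1: 8>-9, S2: 7>0, S3: 5>-8, S4: 4>1, S5: -2>-5).
Firm B's strategy P4 is strictly dominated by P2 (S1: 8>-5, S2: 7>-5, S3: 5>-1, S4: 4>-4, S5: -2>-5) and is removed.
For Firm A, S2 strictly dominates S3 on the remaining columns (P1: -1>-6, P2: 9>4, P5: 1>-2); eliminate S3.
Among the remaining strategies, none is strictly dominated by another pure strategy of the same player, so the elimination stops.
Surviving strategies — Firm A: {S1, S2, S4, S5}; Firm B: {P1, P2, P5}.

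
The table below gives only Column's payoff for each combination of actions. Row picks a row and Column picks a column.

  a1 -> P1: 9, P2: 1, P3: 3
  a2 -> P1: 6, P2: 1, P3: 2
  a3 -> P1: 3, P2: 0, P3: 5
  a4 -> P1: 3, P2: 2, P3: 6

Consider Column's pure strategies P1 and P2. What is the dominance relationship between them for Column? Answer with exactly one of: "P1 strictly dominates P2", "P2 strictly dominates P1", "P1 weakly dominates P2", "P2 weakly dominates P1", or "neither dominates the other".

Compare P1 to P2 across each opponent action: a1: 9>1, a2: 6>1, a3: 3>0, a4: 3>2.
Every comparison favours P1, so P1 strictly dominates P2.

P1 strictly dominates P2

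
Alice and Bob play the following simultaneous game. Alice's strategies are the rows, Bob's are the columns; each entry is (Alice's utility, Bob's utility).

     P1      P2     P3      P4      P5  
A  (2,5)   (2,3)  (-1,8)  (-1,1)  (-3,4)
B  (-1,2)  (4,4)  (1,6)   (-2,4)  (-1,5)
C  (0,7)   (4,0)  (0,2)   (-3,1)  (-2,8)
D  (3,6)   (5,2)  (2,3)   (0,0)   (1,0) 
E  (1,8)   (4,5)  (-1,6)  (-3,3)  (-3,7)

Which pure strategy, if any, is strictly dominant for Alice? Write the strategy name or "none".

D

D vs A: P1: 3>2, P2: 5>2, P3: 2>-1, P4: 0>-1, P5: 1>-3.
D vs B: P1: 3>-1, P2: 5>4, P3: 2>1, P4: 0>-2, P5: 1>-1.
D vs C: P1: 3>0, P2: 5>4, P3: 2>0, P4: 0>-3, P5: 1>-2.
D vs E: P1: 3>1, P2: 5>4, P3: 2>-1, P4: 0>-3, P5: 1>-3.
D strictly beats every other strategy against every opponent action, so it is strictly dominant.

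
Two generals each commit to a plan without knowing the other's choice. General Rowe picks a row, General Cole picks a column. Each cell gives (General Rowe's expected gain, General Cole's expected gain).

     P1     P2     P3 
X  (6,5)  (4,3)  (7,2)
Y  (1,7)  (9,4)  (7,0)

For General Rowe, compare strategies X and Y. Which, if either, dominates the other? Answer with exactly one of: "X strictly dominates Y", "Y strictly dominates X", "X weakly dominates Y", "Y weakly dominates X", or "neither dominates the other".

X's payoffs vs Y's, by General Cole's action — P1: 6>1, P2: 4<9, P3: 7=7.
X does better at P1 but worse at P2; neither strategy dominates the other.

neither dominates the other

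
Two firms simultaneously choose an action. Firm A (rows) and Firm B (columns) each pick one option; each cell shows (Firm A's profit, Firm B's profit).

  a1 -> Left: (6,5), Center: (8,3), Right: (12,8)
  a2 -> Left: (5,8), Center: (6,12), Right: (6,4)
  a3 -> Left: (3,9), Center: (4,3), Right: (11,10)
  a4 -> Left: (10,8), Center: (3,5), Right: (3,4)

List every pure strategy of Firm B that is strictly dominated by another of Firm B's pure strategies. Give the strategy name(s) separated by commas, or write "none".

Nothing dominates Left: Center at a1 (5>3); Right at a2 (8>4).
Center is not dominated — it holds its own against Left at a2 (12>8); Right at a2 (12>4).
Nothing dominates Right: Left at a1 (8>5); Center at a1 (8>3).

none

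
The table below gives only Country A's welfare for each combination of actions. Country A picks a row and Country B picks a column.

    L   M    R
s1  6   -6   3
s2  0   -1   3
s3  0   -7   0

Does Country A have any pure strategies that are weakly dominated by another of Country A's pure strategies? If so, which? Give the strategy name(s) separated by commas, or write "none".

s1: no other strategy beats it everywhere (s2 at L (6>0); s3 at L (6>0)).
s2: no other strategy beats it everywhere (s1 at M (-1>-6); s3 at M (-1>-7)).
s3: dominated, since s1 does at least as well everywhere (L: 6>0, M: -6>-7, R: 3>0).

s3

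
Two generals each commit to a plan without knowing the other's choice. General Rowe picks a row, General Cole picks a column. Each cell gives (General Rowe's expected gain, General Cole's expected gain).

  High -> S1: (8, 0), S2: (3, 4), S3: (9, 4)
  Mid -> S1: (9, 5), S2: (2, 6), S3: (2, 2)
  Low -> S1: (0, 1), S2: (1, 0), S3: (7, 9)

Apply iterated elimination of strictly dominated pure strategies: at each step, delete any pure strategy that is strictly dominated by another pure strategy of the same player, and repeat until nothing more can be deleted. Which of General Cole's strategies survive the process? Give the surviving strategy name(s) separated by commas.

S2, S3

For General Rowe, High strictly dominates Low on the remaining columns (S1: 8>0, S2: 3>1, S3: 9>7); eliminate Low.
Column S1 is eliminated: S2 beats it against every remaining row (High: 4>0, Mid: 6>5).
General Rowe's strategy Mid is strictly dominated by High (S2: 3>2, S3: 9>2) and is removed.
Among the remaining strategies, none is strictly dominated by another pure strategy of the same player, so the elimination stops.
Surviving strategies — General Rowe: {High}; General Cole: {S2, S3}.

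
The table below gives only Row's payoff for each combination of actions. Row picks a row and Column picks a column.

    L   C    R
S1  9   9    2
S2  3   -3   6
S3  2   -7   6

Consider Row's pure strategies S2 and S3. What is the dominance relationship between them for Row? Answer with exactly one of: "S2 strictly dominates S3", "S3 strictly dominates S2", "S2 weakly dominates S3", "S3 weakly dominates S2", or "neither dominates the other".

Compare S2 to S3 across each choice by Column: L: 3>2, C: -3>-7, R: 6=6.
S2 is at least as good everywhere and strictly better somewhere (tied only at R), so S2 weakly but not strictly dominates S3.

S2 weakly dominates S3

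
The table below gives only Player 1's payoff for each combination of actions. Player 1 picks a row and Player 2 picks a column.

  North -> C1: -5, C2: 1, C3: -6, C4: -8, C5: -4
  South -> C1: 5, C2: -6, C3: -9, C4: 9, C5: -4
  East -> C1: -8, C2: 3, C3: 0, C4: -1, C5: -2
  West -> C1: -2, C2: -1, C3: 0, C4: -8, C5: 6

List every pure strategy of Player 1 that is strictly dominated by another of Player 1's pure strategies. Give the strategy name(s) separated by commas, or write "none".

Nothing dominates North: South at C2 (1>-6); East at C1 (-5>-8); West at C2 (1>-1).
South is not dominated — it holds its own against North at C1 (5>-5); East at C1 (5>-8); West at C1 (5>-2).
East: no other strategy beats it everywhere (North at C2 (3>1); South at C2 (3>-6); West at C2 (3>-1)).
West: no other strategy beats it everywhere (North at C1 (-2>-5); South at C2 (-1>-6); East at C1 (-2>-8)).

none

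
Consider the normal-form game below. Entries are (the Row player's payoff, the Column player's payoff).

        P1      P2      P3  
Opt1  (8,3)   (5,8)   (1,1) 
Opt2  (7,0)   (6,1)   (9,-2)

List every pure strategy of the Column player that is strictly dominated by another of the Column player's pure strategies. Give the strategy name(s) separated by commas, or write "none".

P1, P3

P1: dominated, since P2 does at least as well everywhere (Opt1: 8>3, Opt2: 1>0).
P2: no other strategy beats it everywhere (P1 at Opt1 (8>3); P3 at Opt1 (8>1)).
P3 is strictly dominated by P1 (Opt1: 3>1, Opt2: 0>-2).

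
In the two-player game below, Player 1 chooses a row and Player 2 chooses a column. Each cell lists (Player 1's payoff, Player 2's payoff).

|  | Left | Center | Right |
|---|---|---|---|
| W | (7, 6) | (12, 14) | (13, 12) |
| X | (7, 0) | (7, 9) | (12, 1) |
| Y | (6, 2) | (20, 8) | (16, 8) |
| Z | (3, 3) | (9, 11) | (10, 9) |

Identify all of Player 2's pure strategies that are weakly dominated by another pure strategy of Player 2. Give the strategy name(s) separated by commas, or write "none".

Left, Right

Left is weakly dominated by Center (W: 14>6, X: 9>0, Y: 8>2, Z: 11>3).
Nothing dominates Center: Left at W (14>6); Right at W (14>12).
Right: dominated, since Center does at least as well everywhere (W: 14>12, X: 9>1, Y: 8=8, Z: 11>9).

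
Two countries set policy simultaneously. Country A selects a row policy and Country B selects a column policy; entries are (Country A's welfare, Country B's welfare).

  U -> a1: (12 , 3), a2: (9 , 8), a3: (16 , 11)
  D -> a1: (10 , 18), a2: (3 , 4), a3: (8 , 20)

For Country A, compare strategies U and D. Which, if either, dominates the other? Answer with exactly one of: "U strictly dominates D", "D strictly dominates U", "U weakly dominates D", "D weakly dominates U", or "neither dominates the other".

Compare U to D across every action of Country B: a1: 12>10, a2: 9>3, a3: 16>8.
U gives a strictly higher payoff against every action of Country B, so U strictly dominates D.

U strictly dominates D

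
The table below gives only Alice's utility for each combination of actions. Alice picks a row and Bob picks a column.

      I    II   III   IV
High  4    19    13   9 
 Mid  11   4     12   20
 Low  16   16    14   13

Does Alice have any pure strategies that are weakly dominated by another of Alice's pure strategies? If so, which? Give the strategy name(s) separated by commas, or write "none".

none

High is not dominated — it holds its own against Mid at II (19>4); Low at II (19>16).
Mid: no other strategy beats it everywhere (High at I (11>4); Low at IV (20>13)).
Low is not dominated — it holds its own against High at I (16>4); Mid at I (16>11).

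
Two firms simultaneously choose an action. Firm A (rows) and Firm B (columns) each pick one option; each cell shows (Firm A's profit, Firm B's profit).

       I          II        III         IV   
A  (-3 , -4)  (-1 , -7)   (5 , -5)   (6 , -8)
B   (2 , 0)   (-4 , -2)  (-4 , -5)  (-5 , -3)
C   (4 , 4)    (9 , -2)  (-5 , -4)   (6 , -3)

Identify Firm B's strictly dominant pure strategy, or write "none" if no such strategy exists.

I vs II: A: -4>-7, B: 0>-2, C: 4>-2.
I vs III: A: -4>-5, B: 0>-5, C: 4>-4.
I vs IV: A: -4>-8, B: 0>-3, C: 4>-3.
I strictly beats every other strategy against every opponent action, so it is strictly dominant.

I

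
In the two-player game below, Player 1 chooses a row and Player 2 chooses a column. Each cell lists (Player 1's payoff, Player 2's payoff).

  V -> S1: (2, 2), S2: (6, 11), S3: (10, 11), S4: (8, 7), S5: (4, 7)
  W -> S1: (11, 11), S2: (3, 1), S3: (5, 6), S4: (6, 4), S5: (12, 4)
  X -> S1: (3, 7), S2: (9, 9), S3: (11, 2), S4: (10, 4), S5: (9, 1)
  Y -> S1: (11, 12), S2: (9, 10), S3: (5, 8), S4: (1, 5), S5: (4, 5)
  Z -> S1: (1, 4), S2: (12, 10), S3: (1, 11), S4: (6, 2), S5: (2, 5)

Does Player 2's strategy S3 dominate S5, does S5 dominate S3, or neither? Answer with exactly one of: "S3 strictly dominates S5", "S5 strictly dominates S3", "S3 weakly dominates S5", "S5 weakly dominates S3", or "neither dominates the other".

S3 strictly dominates S5

Compare S3 to S5 across every action of Player 1: V: 11>7, W: 6>4, X: 2>1, Y: 8>5, Z: 11>5.
Every comparison favours S3, so S3 strictly dominates S5.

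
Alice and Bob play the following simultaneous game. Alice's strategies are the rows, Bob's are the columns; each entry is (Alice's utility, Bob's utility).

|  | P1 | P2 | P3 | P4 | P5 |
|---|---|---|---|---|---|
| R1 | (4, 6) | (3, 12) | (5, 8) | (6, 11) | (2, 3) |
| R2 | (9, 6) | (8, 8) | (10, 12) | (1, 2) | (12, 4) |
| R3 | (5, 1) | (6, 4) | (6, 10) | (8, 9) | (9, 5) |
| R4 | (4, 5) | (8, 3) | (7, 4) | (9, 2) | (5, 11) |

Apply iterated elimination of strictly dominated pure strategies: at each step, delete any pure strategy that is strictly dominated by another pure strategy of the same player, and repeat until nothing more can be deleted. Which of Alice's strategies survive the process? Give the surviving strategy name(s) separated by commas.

R2

Alice's strategy R1 is strictly dominated by R3 (P1: 5>4, P2: 6>3, P3: 6>5, P4: 8>6, P5: 9>2) and is removed.
Bob's strategy P2 is strictly dominated by P3 (R2: 12>8, R3: 10>4, R4: 4>3) and is removed.
Column P4 is eliminated: P3 beats it against every remaining row (R2: 12>2, R3: 10>9, R4: 4>2).
For Alice, R2 strictly dominates R3 on the remaining columns (P1: 9>5, P3: 10>6, P5: 12>9); eliminate R3.
Row R4 is eliminated: R2 beats it against every remaining column (P1: 9>4, P3: 10>7, P5: 12>5).
Bob's strategy P1 is strictly dominated by P3 (R2: 12>6) and is removed.
For Bob, P3 strictly dominates P5 on the remaining rows (R2: 12>4); eliminate P5.
Among the remaining strategies, none is strictly dominated by another pure strategy of the same player, so the elimination stops.
Surviving strategies — Alice: {R2}; Bob: {P3}.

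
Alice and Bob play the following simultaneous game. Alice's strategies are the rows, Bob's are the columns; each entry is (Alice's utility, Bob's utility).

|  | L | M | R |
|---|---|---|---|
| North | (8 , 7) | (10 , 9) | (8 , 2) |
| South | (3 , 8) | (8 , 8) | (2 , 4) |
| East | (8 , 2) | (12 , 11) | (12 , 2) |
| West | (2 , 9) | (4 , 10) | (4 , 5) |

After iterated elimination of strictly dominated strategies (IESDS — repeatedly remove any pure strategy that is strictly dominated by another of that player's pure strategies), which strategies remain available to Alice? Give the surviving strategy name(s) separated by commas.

East

Row South is eliminated: North beats it against every remaining column (L: 8>3, M: 10>8, R: 8>2).
Alice's strategy West is strictly dominated by North (L: 8>2, M: 10>4, R: 8>4) and is removed.
For Bob, M strictly dominates L on the remaining rows (North: 9>7, East: 11>2); eliminate L.
Row North is eliminated: East beats it against every remaining column (M: 12>10, R: 12>8).
For Bob, M strictly dominates R on the remaining rows (East: 11>2); eliminate R.
Among the remaining strategies, none is strictly dominated by another pure strategy of the same player, so the elimination stops.
Surviving strategies — Alice: {East}; Bob: {M}.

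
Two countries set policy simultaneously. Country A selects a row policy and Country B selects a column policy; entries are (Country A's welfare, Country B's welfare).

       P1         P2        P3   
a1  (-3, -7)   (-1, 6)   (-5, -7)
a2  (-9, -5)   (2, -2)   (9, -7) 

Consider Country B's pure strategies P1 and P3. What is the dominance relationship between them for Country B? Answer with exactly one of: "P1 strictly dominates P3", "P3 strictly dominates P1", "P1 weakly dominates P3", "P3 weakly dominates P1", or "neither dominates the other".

P1 weakly dominates P3

P1's payoffs vs P3's, by Country A's action — a1: -7=-7, a2: -5>-7.
P1 is at least as good everywhere and strictly better somewhere (tied only at a1), so P1 weakly but not strictly dominates P3.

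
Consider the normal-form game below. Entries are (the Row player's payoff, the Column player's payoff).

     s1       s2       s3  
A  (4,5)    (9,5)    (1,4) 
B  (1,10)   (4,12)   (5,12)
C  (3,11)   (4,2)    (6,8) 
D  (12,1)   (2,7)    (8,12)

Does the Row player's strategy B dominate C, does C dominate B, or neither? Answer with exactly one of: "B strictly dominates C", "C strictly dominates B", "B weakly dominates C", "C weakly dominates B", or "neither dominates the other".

C weakly dominates B

B's payoffs vs C's, by the Column player's action — s1: 1<3, s2: 4=4, s3: 5<6.
C is at least as good everywhere and strictly better somewhere (tied at s2), so C weakly dominates B.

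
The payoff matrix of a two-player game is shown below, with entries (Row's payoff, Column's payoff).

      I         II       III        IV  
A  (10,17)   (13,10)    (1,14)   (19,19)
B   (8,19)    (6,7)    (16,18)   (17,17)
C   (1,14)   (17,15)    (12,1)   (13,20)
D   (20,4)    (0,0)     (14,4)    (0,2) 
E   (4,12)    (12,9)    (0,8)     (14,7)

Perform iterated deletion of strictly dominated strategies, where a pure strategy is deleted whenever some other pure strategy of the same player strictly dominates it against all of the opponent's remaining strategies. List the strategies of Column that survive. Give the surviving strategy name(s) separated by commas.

I, III, IV

Row's strategy E is strictly dominated by A (I: 10>4, II: 13>12, III: 1>0, IV: 19>14) and is removed.
Column II is eliminated: IV beats it against every remaining row (A: 19>10, B: 17>7, C: 20>15, D: 2>0).
For Row, B strictly dominates C on the remaining columns (I: 8>1, III: 16>12, IV: 17>13); eliminate C.
Among the remaining strategies, none is strictly dominated by another pure strategy of the same player, so the elimination stops.
Surviving strategies — Row: {A, B, D}; Column: {I, III, IV}.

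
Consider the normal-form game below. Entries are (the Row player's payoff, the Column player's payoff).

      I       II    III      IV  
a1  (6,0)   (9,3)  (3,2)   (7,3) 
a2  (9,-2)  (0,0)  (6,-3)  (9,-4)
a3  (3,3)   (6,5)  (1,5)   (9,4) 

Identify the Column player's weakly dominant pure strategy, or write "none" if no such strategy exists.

II

II vs I: a1: 3>0, a2: 0>-2, a3: 5>3.
II vs III: a1: 3>2, a2: 0>-3, a3: 5=5.
II vs IV: a1: 3=3, a2: 0>-4, a3: 5>4.
II is at least as good as every other strategy against every opponent action, so it is weakly dominant.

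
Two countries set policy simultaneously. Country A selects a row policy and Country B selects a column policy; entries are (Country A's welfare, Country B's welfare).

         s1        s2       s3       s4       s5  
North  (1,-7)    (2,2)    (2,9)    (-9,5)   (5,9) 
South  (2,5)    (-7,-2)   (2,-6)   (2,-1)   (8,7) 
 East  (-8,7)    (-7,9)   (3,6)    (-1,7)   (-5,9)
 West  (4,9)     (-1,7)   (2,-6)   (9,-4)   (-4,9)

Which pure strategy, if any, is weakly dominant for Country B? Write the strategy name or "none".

s5

s5 vs s1: North: 9>-7, South: 7>5, East: 9>7, West: 9=9.
s5 vs s2: North: 9>2, South: 7>-2, East: 9=9, West: 9>7.
s5 vs s3: North: 9=9, South: 7>-6, East: 9>6, West: 9>-6.
s5 vs s4: North: 9>5, South: 7>-1, East: 9>7, West: 9>-4.
s5 is at least as good as every other strategy against every opponent action, so it is weakly dominant.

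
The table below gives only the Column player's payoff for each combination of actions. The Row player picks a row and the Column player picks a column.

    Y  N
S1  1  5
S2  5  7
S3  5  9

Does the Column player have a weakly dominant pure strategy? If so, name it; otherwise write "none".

N

N vs Y: S1: 5>1, S2: 7>5, S3: 9>5.
N is at least as good as every other strategy against every opponent action, so it is weakly dominant.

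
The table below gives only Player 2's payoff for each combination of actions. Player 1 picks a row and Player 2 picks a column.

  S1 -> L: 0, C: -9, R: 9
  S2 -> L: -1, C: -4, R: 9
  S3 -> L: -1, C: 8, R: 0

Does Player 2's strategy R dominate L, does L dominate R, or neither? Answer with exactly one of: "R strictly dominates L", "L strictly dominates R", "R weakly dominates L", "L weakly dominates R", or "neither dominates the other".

Compare R to L across each choice by Player 1: S1: 9>0, S2: 9>-1, S3: 0>-1.
R gives a strictly higher payoff against each choice by Player 1, so R strictly dominates L.

R strictly dominates L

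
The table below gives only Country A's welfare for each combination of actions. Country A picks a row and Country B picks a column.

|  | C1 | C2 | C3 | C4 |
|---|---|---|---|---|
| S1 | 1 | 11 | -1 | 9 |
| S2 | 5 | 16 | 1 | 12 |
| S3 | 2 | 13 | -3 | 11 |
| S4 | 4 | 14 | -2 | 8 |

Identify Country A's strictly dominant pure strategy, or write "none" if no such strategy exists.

S2 vs S1: C1: 5>1, C2: 16>11, C3: 1>-1, C4: 12>9.
S2 vs S3: C1: 5>2, C2: 16>13, C3: 1>-3, C4: 12>11.
S2 vs S4: C1: 5>4, C2: 16>14, C3: 1>-2, C4: 12>8.
S2 strictly beats every other strategy against every opponent action, so it is strictly dominant.

S2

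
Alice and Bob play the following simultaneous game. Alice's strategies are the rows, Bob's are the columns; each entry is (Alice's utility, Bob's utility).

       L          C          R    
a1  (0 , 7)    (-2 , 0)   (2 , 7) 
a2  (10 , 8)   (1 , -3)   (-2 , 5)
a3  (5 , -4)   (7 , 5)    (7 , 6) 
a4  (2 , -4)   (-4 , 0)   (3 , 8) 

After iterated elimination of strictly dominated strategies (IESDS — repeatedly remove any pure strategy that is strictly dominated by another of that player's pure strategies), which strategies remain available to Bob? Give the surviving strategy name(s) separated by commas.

L, R

Alice's strategy a1 is strictly dominated by a3 (L: 5>0, C: 7>-2, R: 7>2) and is removed.
For Alice, a3 strictly dominates a4 on the remaining columns (L: 5>2, C: 7>-4, R: 7>3); eliminate a4.
Column C is eliminated: R beats it against every remaining row (a2: 5>-3, a3: 6>5).
Among the remaining strategies, none is strictly dominated by another pure strategy of the same player, so the elimination stops.
Surviving strategies — Alice: {a2, a3}; Bob: {L, R}.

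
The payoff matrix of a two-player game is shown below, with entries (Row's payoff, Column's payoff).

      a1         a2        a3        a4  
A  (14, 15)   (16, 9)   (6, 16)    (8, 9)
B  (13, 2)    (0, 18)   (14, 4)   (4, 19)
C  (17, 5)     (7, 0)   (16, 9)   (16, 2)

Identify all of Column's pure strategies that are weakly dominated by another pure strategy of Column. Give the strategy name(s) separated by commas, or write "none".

a3 weakly dominates a1 — A: 16>15, B: 4>2, C: 9>5.
a4 weakly dominates a2 — A: 9=9, B: 19>18, C: 2>0.
Nothing dominates a3: a1 at A (16>15); a2 at A (16>9); a4 at A (16>9).
a4: no other strategy beats it everywhere (a1 at B (19>2); a2 at B (19>18); a3 at B (19>4)).

a1, a2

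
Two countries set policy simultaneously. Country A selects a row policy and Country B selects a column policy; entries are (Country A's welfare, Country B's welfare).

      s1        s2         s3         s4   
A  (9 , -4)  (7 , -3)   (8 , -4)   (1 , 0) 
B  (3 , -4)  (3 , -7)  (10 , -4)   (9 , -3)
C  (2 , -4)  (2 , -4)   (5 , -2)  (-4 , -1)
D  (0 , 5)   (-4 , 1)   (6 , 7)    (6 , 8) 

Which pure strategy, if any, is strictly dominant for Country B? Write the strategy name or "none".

s4

s4 vs s1: A: 0>-4, B: -3>-4, C: -1>-4, D: 8>5.
s4 vs s2: A: 0>-3, B: -3>-7, C: -1>-4, D: 8>1.
s4 vs s3: A: 0>-4, B: -3>-4, C: -1>-2, D: 8>7.
s4 strictly beats every other strategy against every opponent action, so it is strictly dominant.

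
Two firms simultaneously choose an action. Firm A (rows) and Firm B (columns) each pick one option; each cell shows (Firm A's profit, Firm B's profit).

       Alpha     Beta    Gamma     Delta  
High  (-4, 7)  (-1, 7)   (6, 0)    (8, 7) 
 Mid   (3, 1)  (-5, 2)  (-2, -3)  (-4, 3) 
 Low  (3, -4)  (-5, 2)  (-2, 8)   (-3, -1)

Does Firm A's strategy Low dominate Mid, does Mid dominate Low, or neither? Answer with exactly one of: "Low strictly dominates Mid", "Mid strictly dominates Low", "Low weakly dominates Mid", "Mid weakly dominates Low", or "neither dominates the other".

Low weakly dominates Mid

Low's payoffs vs Mid's, by Firm B's action — Alpha: 3=3, Beta: -5=-5, Gamma: -2=-2, Delta: -3>-4.
Low is at least as good everywhere and strictly better somewhere (tied only at Alpha, Beta, Gamma), so Low weakly but not strictly dominates Mid.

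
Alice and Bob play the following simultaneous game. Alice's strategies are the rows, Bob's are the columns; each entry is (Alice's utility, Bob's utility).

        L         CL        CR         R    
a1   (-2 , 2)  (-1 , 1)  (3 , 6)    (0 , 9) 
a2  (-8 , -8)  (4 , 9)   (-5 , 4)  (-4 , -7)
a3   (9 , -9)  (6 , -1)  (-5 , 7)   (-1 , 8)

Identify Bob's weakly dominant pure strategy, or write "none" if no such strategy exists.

L fails to dominate CL at a2 (-8<9).
CL fails to dominate L at a1 (1<2).
CR fails to dominate CL at a2 (4<9).
R fails to dominate CL at a2 (-7<9).
No single strategy dominates all the others.

none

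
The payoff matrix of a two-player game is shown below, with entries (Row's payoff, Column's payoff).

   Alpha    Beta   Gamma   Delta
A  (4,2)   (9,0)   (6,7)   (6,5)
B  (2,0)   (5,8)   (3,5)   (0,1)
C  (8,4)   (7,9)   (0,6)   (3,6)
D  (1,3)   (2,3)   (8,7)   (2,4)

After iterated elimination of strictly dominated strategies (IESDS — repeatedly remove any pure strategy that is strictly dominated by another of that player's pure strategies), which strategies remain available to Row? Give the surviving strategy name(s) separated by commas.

D

For Row, A strictly dominates B on the remaining columns (Alpha: 4>2, Beta: 9>5, Gamma: 6>3, Delta: 6>0); eliminate B.
Column Alpha is eliminated: Gamma beats it against every remaining row (A: 7>2, C: 6>4, D: 7>3).
Row C is eliminated: A beats it against every remaining column (Beta: 9>7, Gamma: 6>0, Delta: 6>3).
For Column, Gamma strictly dominates Beta on the remaining rows (A: 7>0, D: 7>3); eliminate Beta.
Column Delta is eliminated: Gamma beats it against every remaining row (A: 7>5, D: 7>4).
For Row, D strictly dominates A on the remaining columns (Gamma: 8>6); eliminate A.
Among the remaining strategies, none is strictly dominated by another pure strategy of the same player, so the elimination stops.
Surviving strategies — Row: {D}; Column: {Gamma}.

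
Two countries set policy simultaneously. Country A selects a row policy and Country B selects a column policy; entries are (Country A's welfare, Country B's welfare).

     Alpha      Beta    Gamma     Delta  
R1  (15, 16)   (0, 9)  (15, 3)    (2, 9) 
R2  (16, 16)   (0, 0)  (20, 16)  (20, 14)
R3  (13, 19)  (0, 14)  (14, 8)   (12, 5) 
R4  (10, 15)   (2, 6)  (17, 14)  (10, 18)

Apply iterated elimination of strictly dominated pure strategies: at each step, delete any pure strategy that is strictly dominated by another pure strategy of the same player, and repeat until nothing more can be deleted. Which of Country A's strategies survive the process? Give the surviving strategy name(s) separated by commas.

R2

Column Beta is eliminated: Alpha beats it against every remaining row (R1: 16>9, R2: 16>0, R3: 19>14, R4: 15>6).
Row R1 is eliminated: R2 beats it against every remaining column (Alpha: 16>15, Gamma: 20>15, Delta: 20>2).
Row R3 is eliminated: R2 beats it against every remaining column (Alpha: 16>13, Gamma: 20>14, Delta: 20>12).
Row R4 is eliminated: R2 beats it against every remaining column (Alpha: 16>10, Gamma: 20>17, Delta: 20>10).
For Country B, Alpha strictly dominates Delta on the remaining rows (R2: 16>14); eliminate Delta.
Among the remaining strategies, none is strictly dominated by another pure strategy of the same player, so the elimination stops.
Surviving strategies — Country A: {R2}; Country B: {Alpha, Gamma}.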